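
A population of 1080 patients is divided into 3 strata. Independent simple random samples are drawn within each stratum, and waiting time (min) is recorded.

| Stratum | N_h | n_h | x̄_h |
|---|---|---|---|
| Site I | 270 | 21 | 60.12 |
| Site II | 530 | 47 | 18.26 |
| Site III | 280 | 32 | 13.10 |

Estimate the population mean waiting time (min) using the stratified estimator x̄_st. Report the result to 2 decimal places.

x̄_st ≈ 27.39

N = Σ N_h = 1080. Stratum weights W_h = N_h/N.
x̄_st = (270·60.12 + 530·18.26 + 280·13.10) / 1080 = 27.3872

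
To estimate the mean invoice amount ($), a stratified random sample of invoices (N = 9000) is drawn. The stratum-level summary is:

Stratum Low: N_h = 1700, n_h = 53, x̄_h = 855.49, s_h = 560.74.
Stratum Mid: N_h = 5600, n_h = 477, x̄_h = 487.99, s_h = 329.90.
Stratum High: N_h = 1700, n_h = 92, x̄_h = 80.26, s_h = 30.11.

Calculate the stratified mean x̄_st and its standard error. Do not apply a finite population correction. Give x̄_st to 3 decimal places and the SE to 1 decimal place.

x̄_st = Σ W_h x̄_h = (1700·855.49 + 5600·487.99 + 1700·80.26)/9000 = 480.39100
V̂(x̄_st) = Σ W_h² s_h²/n_h, with W_h = N_h/N and N = 9000:
  stratum Low: (1700/9000)²·560.74²/53 = 211.67
  stratum Mid: (5600/9000)²·329.90²/477 = 88.3359
  stratum High: (1700/9000)²·30.11²/92 = 0.351598
V̂(x̄_st) = 300.358
SE(x̄_st) = √300.358 = 17.3308

x̄_st ≈ 480.391, SE ≈ 17.3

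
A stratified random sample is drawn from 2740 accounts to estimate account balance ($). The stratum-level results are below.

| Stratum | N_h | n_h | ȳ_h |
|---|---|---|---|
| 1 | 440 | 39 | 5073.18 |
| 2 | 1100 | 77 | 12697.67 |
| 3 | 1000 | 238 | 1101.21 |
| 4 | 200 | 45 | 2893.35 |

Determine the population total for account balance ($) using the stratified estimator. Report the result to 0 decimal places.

τ̂_st = Σ N_h ȳ_h = 440·5073.18 + 1100·12697.67 + 1000·1101.21 + 200·2893.35 = 17879516

τ̂_st ≈ 17879516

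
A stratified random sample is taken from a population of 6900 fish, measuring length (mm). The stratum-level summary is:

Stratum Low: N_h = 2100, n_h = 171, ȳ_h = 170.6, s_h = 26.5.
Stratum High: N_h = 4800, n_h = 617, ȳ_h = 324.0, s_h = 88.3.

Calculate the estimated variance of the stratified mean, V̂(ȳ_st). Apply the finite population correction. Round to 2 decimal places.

V̂(ȳ_st) ≈ 5.68

V̂(ȳ_st) = Σ W_h² (1 − n_h/N_h) s_h²/n_h, with W_h = N_h/N and N = 6900:
  stratum Low: (2100/6900)²·(1 − 171/2100)·26.5²/171 = 0.349421
  stratum High: (4800/6900)²·(1 − 617/4800)·88.3²/617 = 5.32926
V̂(ȳ_st) = 5.67868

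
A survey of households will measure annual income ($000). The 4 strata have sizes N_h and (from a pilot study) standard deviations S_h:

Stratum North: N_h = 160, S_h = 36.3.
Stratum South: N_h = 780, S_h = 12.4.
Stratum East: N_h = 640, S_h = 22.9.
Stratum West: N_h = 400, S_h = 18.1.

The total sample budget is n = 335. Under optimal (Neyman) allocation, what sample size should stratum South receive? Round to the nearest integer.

87

Neyman allocation: n_h = n · N_h S_h / Σ N_i S_i, with n = 335.
  stratum North: N_h·S_h = 160·36.3 = 5808.00
  stratum South: N_h·S_h = 780·12.4 = 9672.00
  stratum East: N_h·S_h = 640·22.9 = 14656.00
  stratum West: N_h·S_h = 400·18.1 = 7240.00
Σ N_h S_h = 37376.00
n for stratum South = 335·9672.00/37376.00 = 86.690 → 87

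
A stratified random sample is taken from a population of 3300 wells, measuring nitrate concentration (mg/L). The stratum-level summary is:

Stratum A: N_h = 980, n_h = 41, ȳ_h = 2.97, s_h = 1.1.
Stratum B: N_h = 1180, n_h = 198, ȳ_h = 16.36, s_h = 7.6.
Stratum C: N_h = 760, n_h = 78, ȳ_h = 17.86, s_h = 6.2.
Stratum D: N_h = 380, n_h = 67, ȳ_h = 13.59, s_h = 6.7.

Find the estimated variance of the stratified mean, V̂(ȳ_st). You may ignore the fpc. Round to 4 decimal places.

V̂(ȳ_st) = Σ W_h² s_h²/n_h, with W_h = N_h/N and N = 3300:
  stratum A: (980/3300)²·1.1²/41 = 0.00260271
  stratum B: (1180/3300)²·7.6²/198 = 0.0372991
  stratum C: (760/3300)²·6.2²/78 = 0.0261389
  stratum D: (380/3300)²·6.7²/67 = 0.00888411
V̂(ȳ_st) = 0.0749249

V̂(ȳ_st) ≈ 0.0749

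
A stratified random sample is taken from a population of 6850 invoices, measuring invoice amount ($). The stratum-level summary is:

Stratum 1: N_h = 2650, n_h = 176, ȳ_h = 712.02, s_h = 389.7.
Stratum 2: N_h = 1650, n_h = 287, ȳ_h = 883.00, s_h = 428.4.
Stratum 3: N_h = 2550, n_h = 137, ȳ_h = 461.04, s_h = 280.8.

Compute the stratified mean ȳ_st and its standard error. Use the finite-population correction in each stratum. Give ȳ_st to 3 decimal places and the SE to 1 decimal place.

ȳ_st ≈ 659.774, SE ≈ 15.1

ȳ_st = Σ W_h ȳ_h = (2650·712.02 + 1650·883.00 + 2550·461.04)/6850 = 659.77445
V̂(ȳ_st) = Σ W_h² (1 − n_h/N_h) s_h²/n_h, with W_h = N_h/N and N = 6850:
  stratum 1: (2650/6850)²·(1 − 176/2650)·389.7²/176 = 120.563
  stratum 2: (1650/6850)²·(1 − 287/1650)·428.4²/287 = 30.649
  stratum 3: (2550/6850)²·(1 − 137/2550)·280.8²/137 = 75.4727
V̂(ȳ_st) = 226.684
SE(ȳ_st) = √226.684 = 15.056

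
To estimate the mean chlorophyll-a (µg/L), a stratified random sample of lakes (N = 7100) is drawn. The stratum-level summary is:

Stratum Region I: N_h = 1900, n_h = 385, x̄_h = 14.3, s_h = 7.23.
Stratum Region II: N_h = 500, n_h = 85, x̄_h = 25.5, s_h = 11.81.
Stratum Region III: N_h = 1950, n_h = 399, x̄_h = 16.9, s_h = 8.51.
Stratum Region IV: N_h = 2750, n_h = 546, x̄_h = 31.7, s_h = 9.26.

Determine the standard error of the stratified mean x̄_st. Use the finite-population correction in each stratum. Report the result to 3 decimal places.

SE(x̄_st) ≈ 0.210

V̂(x̄_st) = Σ W_h² (1 − n_h/N_h) s_h²/n_h, with W_h = N_h/N and N = 7100:
  stratum Region I: (1900/7100)²·(1 − 385/1900)·7.23²/385 = 0.00775292
  stratum Region II: (500/7100)²·(1 − 85/500)·11.81²/85 = 0.00675433
  stratum Region III: (1950/7100)²·(1 − 399/1950)·8.51²/399 = 0.0108897
  stratum Region IV: (2750/7100)²·(1 − 546/2750)·9.26²/546 = 0.0188824
V̂(x̄_st) = 0.0442793
SE(x̄_st) = √0.0442793 = 0.210427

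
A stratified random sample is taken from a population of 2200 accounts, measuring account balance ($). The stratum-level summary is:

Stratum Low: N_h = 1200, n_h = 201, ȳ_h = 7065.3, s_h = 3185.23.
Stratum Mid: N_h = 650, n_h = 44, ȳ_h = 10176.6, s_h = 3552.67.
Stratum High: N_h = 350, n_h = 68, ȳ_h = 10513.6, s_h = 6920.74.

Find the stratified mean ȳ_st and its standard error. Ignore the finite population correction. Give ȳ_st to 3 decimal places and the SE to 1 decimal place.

ȳ_st = Σ W_h ȳ_h = (1200·7065.3 + 650·10176.6 + 350·10513.6)/2200 = 8533.14091
V̂(ȳ_st) = Σ W_h² s_h²/n_h, with W_h = N_h/N and N = 2200:
  stratum Low: (1200/2200)²·3185.23²/201 = 15017.7
  stratum Mid: (650/2200)²·3552.67²/44 = 25040.2
  stratum High: (350/2200)²·6920.74²/68 = 17827.4
V̂(ȳ_st) = 57885.3
SE(ȳ_st) = √57885.3 = 240.594

ȳ_st ≈ 8533.141, SE ≈ 240.6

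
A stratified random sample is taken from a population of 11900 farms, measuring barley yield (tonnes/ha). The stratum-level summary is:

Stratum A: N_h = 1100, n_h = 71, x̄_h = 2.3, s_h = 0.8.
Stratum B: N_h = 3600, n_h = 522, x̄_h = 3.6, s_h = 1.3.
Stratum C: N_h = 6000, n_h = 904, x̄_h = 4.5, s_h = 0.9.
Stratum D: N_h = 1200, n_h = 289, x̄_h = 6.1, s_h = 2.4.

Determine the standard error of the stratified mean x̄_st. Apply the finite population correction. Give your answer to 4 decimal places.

SE(x̄_st) ≈ 0.0259

V̂(x̄_st) = Σ W_h² (1 − n_h/N_h) s_h²/n_h, with W_h = N_h/N and N = 11900:
  stratum A: (1100/11900)²·(1 − 71/1100)·0.8²/71 = 7.20503e-05
  stratum B: (3600/11900)²·(1 − 522/3600)·1.3²/522 = 0.000253334
  stratum C: (6000/11900)²·(1 − 904/6000)·0.9²/904 = 0.000193465
  stratum D: (1200/11900)²·(1 − 289/1200)·2.4²/289 = 0.000153862
V̂(x̄_st) = 0.000672711
SE(x̄_st) = √0.000672711 = 0.0259367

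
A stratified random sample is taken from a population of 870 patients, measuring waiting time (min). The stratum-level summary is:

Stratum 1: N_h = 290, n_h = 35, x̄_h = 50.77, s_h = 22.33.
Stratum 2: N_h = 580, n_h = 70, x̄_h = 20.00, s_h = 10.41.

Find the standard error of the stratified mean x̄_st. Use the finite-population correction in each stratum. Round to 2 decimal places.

SE(x̄_st) ≈ 1.41

V̂(x̄_st) = Σ W_h² (1 − n_h/N_h) s_h²/n_h, with W_h = N_h/N and N = 870:
  stratum 1: (290/870)²·(1 − 35/290)·22.33²/35 = 1.3919
  stratum 2: (580/870)²·(1 − 70/580)·10.41²/70 = 0.605011
V̂(x̄_st) = 1.99691
SE(x̄_st) = √1.99691 = 1.41312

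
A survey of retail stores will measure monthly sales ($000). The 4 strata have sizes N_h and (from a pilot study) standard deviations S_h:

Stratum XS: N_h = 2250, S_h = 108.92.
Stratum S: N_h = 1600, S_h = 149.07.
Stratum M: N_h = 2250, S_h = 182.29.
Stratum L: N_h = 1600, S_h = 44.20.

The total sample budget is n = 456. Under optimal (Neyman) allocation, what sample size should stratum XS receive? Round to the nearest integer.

116

Neyman allocation: n_h = n · N_h S_h / Σ N_i S_i, with n = 456.
  stratum XS: N_h·S_h = 2250·108.92 = 245070.00
  stratum S: N_h·S_h = 1600·149.07 = 238512.00
  stratum M: N_h·S_h = 2250·182.29 = 410152.50
  stratum L: N_h·S_h = 1600·44.20 = 70720.00
Σ N_h S_h = 964454.50
n for stratum XS = 456·245070.00/964454.50 = 115.871 → 116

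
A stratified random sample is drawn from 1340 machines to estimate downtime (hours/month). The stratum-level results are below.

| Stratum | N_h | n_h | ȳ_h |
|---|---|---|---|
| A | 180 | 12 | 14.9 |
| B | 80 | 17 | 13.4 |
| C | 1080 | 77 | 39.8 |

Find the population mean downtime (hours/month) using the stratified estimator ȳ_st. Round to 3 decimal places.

N = Σ N_h = 1340. Stratum weights W_h = N_h/N.
ȳ_st = (180·14.9 + 80·13.4 + 1080·39.8) / 1340 = 34.87910

ȳ_st ≈ 34.879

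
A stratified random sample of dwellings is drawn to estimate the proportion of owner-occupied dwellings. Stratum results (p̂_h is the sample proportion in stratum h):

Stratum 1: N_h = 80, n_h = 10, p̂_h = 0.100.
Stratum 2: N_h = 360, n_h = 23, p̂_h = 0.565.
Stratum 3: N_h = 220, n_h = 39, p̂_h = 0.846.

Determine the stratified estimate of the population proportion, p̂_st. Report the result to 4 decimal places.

N = 660; stratum weights W_h = N_h/N.
p̂_st = Σ W_h p̂_h = (80·0.100 + 360·0.565 + 220·0.846)/660 = 0.60230

p̂_st ≈ 0.6023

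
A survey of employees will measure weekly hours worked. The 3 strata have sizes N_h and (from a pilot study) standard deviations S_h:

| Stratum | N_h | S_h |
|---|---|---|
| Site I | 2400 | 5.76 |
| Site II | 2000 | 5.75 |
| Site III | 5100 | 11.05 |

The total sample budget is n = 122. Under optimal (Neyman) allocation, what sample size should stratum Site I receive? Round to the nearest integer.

Neyman allocation: n_h = n · N_h S_h / Σ N_i S_i, with n = 122.
  stratum Site I: N_h·S_h = 2400·5.76 = 13824.00
  stratum Site II: N_h·S_h = 2000·5.75 = 11500.00
  stratum Site III: N_h·S_h = 5100·11.05 = 56355.00
Σ N_h S_h = 81679.00
n for stratum Site I = 122·13824.00/81679.00 = 20.648 → 21

21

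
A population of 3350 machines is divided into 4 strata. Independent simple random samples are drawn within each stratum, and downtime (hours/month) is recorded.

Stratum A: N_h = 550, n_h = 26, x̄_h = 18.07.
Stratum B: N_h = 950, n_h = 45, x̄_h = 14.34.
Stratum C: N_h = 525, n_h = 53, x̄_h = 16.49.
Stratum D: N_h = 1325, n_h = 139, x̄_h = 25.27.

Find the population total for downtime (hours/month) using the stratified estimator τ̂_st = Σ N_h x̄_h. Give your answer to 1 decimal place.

τ̂_st ≈ 65701.5

τ̂_st = Σ N_h x̄_h = 550·18.07 + 950·14.34 + 525·16.49 + 1325·25.27 = 65701.5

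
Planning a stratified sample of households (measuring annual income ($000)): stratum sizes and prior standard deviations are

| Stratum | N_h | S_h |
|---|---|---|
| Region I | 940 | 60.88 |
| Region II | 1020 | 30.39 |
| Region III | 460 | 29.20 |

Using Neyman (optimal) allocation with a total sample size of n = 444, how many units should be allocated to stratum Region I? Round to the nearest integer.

Neyman allocation: n_h = n · N_h S_h / Σ N_i S_i, with n = 444.
  stratum Region I: N_h·S_h = 940·60.88 = 57227.20
  stratum Region II: N_h·S_h = 1020·30.39 = 30997.80
  stratum Region III: N_h·S_h = 460·29.20 = 13432.00
Σ N_h S_h = 101657.00
n for stratum Region I = 444·57227.20/101657.00 = 249.947 → 250

250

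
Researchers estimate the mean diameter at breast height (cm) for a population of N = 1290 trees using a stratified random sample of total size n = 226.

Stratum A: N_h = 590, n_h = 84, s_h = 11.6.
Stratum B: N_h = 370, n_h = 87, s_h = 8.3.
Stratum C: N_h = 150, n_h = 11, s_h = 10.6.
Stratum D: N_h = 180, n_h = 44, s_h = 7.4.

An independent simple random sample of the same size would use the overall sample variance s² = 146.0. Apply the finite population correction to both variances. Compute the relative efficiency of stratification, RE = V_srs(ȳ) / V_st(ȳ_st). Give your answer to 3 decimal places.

V̂(ȳ_st) = Σ W_h² (1 − n_h/N_h) s_h²/n_h, with W_h = N_h/N and N = 1290:
  stratum A: (590/1290)²·(1 − 84/590)·11.6²/84 = 0.287382
  stratum B: (370/1290)²·(1 − 87/370)·8.3²/87 = 0.0498248
  stratum C: (150/1290)²·(1 − 11/150)·10.6²/11 = 0.127981
  stratum D: (180/1290)²·(1 − 44/180)·7.4²/44 = 0.0183081
V_st = 0.483496
V_srs = (1 − 226/1290)·146.0/226 = 0.532839
Relative efficiency = V_srs / V_st = 0.532839/0.483496 = 1.1021

RE ≈ 1.102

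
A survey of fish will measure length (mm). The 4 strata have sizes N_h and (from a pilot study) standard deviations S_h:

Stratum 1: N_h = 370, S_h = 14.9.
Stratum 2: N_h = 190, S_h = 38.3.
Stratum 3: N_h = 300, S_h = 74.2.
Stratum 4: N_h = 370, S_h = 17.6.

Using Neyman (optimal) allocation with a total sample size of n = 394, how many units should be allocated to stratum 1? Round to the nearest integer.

52

Neyman allocation: n_h = n · N_h S_h / Σ N_i S_i, with n = 394.
  stratum 1: N_h·S_h = 370·14.9 = 5513.00
  stratum 2: N_h·S_h = 190·38.3 = 7277.00
  stratum 3: N_h·S_h = 300·74.2 = 22260.00
  stratum 4: N_h·S_h = 370·17.6 = 6512.00
Σ N_h S_h = 41562.00
n for stratum 1 = 394·5513.00/41562.00 = 52.262 → 52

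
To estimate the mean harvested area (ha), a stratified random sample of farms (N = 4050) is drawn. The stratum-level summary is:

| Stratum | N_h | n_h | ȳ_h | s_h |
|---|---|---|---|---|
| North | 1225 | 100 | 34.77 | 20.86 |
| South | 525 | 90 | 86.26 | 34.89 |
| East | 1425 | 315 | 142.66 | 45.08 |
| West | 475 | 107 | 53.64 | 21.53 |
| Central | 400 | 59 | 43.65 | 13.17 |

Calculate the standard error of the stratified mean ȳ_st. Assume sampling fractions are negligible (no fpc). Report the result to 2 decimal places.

V̂(ȳ_st) = Σ W_h² s_h²/n_h, with W_h = N_h/N and N = 4050:
  stratum North: (1225/4050)²·20.86²/100 = 0.398099
  stratum South: (525/4050)²·34.89²/90 = 0.227284
  stratum East: (1425/4050)²·45.08²/315 = 0.798688
  stratum West: (475/4050)²·21.53²/107 = 0.0595911
  stratum Central: (400/4050)²·13.17²/59 = 0.0286767
V̂(ȳ_st) = 1.51234
SE(ȳ_st) = √1.51234 = 1.22977

SE(ȳ_st) ≈ 1.23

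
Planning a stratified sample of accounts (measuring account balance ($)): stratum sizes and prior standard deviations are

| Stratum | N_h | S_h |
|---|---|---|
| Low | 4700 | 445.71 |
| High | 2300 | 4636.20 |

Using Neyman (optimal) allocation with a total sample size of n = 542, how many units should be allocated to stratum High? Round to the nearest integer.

453

Neyman allocation: n_h = n · N_h S_h / Σ N_i S_i, with n = 542.
  stratum Low: N_h·S_h = 4700·445.71 = 2094837.00
  stratum High: N_h·S_h = 2300·4636.20 = 10663260.00
Σ N_h S_h = 12758097.00
n for stratum High = 542·10663260.00/12758097.00 = 453.005 → 453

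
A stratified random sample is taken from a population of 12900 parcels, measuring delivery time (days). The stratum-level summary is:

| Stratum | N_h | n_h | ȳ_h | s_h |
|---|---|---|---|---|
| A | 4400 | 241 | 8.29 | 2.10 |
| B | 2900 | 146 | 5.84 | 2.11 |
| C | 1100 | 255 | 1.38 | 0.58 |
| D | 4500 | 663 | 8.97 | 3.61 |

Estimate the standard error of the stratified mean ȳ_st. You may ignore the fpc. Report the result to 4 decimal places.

SE(ȳ_st) ≈ 0.0779

V̂(ȳ_st) = Σ W_h² s_h²/n_h, with W_h = N_h/N and N = 12900:
  stratum A: (4400/12900)²·2.10²/241 = 0.00212886
  stratum B: (2900/12900)²·2.11²/146 = 0.00154109
  stratum C: (1100/12900)²·0.58²/255 = 9.59228e-06
  stratum D: (4500/12900)²·3.61²/663 = 0.00239192
V̂(ȳ_st) = 0.00607147
SE(ȳ_st) = √0.00607147 = 0.0779196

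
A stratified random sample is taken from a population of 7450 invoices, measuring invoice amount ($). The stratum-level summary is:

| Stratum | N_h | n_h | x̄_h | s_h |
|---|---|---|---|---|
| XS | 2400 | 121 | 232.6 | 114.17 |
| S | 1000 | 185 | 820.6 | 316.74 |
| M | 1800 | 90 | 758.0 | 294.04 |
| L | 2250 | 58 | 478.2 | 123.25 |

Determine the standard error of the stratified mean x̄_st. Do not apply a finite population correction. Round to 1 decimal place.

SE(x̄_st) ≈ 10.0

V̂(x̄_st) = Σ W_h² s_h²/n_h, with W_h = N_h/N and N = 7450:
  stratum XS: (2400/7450)²·114.17²/121 = 11.1797
  stratum S: (1000/7450)²·316.74²/185 = 9.77061
  stratum M: (1800/7450)²·294.04²/90 = 56.0793
  stratum L: (2250/7450)²·123.25²/58 = 23.889
V̂(x̄_st) = 100.919
SE(x̄_st) = √100.919 = 10.0458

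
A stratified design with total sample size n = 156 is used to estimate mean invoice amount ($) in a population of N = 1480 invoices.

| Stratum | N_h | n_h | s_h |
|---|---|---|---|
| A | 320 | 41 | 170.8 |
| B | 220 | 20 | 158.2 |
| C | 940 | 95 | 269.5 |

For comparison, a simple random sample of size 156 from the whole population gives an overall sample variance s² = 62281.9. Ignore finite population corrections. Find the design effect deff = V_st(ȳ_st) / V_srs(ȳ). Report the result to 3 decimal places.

deff ≈ 0.925

V̂(ȳ_st) = Σ W_h² s_h²/n_h, with W_h = N_h/N and N = 1480:
  stratum A: (320/1480)²·170.8²/41 = 33.2635
  stratum B: (220/1480)²·158.2²/20 = 27.6506
  stratum C: (940/1480)²·269.5²/95 = 308.408
V_st = 369.323
V_srs = s²/n = 62281.9/156 = 399.243
deff = V_st / V_srs = 369.323/399.243 = 0.9251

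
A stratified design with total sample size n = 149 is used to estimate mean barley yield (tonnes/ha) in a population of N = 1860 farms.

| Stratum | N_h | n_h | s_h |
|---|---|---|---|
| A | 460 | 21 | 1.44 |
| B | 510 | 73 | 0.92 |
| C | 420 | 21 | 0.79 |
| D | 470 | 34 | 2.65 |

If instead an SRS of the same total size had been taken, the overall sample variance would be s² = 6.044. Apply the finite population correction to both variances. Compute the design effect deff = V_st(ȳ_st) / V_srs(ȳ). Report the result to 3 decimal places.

deff ≈ 0.541

V̂(ȳ_st) = Σ W_h² (1 − n_h/N_h) s_h²/n_h, with W_h = N_h/N and N = 1860:
  stratum A: (460/1860)²·(1 − 21/460)·1.44²/21 = 0.00576371
  stratum B: (510/1860)²·(1 − 73/510)·0.92²/73 = 0.000746928
  stratum C: (420/1860)²·(1 − 21/420)·0.79²/21 = 0.00143956
  stratum D: (470/1860)²·(1 − 34/470)·2.65²/34 = 0.0122341
V_st = 0.0201843
V_srs = (1 − 149/1860)·6.044/149 = 0.0373143
deff = V_st / V_srs = 0.0201843/0.0373143 = 0.5409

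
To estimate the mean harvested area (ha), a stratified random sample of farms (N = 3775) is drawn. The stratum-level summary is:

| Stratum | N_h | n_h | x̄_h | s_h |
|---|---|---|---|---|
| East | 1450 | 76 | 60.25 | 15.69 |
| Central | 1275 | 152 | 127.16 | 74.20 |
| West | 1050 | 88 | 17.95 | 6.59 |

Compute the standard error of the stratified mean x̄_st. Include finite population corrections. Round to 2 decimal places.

V̂(x̄_st) = Σ W_h² (1 − n_h/N_h) s_h²/n_h, with W_h = N_h/N and N = 3775:
  stratum East: (1450/3775)²·(1 − 76/1450)·15.69²/76 = 0.452849
  stratum Central: (1275/3775)²·(1 − 152/1275)·74.20²/152 = 3.63932
  stratum West: (1050/3775)²·(1 − 88/1050)·6.59²/88 = 0.0349799
V̂(x̄_st) = 4.12715
SE(x̄_st) = √4.12715 = 2.03154

SE(x̄_st) ≈ 2.03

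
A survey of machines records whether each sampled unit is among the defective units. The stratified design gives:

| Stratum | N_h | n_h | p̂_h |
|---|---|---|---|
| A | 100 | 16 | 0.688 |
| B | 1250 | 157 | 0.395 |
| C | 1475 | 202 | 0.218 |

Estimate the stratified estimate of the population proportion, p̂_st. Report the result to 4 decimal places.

p̂_st ≈ 0.3130

N = 2825; stratum weights W_h = N_h/N.
p̂_st = Σ W_h p̂_h = (100·0.688 + 1250·0.395 + 1475·0.218)/2825 = 0.31296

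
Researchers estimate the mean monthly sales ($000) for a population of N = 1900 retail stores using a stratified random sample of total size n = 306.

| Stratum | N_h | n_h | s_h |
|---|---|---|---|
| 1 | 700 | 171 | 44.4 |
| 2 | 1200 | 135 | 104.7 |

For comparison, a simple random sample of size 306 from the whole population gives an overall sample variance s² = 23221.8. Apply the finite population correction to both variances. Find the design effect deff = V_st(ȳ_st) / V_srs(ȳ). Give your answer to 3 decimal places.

deff ≈ 0.470

V̂(ȳ_st) = Σ W_h² (1 − n_h/N_h) s_h²/n_h, with W_h = N_h/N and N = 1900:
  stratum 1: (700/1900)²·(1 − 171/700)·44.4²/171 = 1.18254
  stratum 2: (1200/1900)²·(1 − 135/1200)·104.7²/135 = 28.7464
V_st = 29.9289
V_srs = (1 − 306/1900)·23221.8/306 = 63.6662
deff = V_st / V_srs = 29.9289/63.6662 = 0.4701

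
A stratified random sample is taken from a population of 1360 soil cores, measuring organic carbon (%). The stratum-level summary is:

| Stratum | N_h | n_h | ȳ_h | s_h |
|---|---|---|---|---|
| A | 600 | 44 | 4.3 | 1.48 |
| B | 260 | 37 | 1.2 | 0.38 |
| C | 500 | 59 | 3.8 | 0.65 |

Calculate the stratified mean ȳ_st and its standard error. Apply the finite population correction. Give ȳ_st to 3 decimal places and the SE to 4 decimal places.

ȳ_st ≈ 3.524, SE ≈ 0.0998

ȳ_st = Σ W_h ȳ_h = (600·4.3 + 260·1.2 + 500·3.8)/1360 = 3.52353
V̂(ȳ_st) = Σ W_h² (1 − n_h/N_h) s_h²/n_h, with W_h = N_h/N and N = 1360:
  stratum A: (600/1360)²·(1 − 44/600)·1.48²/44 = 0.00897881
  stratum B: (260/1360)²·(1 − 37/260)·0.38²/37 = 0.000122339
  stratum C: (500/1360)²·(1 − 59/500)·0.65²/59 = 0.0008537
V̂(ȳ_st) = 0.00995485
SE(ȳ_st) = √0.00995485 = 0.099774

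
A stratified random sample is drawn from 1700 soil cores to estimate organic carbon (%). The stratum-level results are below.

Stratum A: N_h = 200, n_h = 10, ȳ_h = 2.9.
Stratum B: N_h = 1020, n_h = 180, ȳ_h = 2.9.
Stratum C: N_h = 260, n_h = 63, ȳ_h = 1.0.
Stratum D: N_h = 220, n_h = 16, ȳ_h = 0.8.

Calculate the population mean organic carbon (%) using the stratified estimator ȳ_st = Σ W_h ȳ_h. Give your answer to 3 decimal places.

ȳ_st ≈ 2.338

N = Σ N_h = 1700. Stratum weights W_h = N_h/N.
ȳ_st = (200·2.9 + 1020·2.9 + 260·1.0 + 220·0.8) / 1700 = 2.33765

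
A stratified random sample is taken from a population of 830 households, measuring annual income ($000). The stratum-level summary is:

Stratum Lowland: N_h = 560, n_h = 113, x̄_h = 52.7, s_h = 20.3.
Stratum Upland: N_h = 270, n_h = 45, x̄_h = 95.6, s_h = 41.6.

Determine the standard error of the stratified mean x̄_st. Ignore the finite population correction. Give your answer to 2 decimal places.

SE(x̄_st) ≈ 2.39

V̂(x̄_st) = Σ W_h² s_h²/n_h, with W_h = N_h/N and N = 830:
  stratum Lowland: (560/830)²·20.3²/113 = 1.6601
  stratum Upland: (270/830)²·41.6²/45 = 4.06954
V̂(x̄_st) = 5.72964
SE(x̄_st) = √5.72964 = 2.39367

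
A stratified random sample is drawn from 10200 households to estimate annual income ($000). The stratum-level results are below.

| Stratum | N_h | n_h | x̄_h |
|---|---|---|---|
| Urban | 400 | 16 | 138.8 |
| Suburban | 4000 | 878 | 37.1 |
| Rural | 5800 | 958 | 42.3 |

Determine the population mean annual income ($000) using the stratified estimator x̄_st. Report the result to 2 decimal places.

x̄_st ≈ 44.05

N = Σ N_h = 10200. Stratum weights W_h = N_h/N.
x̄_st = (400·138.8 + 4000·37.1 + 5800·42.3) / 10200 = 44.0451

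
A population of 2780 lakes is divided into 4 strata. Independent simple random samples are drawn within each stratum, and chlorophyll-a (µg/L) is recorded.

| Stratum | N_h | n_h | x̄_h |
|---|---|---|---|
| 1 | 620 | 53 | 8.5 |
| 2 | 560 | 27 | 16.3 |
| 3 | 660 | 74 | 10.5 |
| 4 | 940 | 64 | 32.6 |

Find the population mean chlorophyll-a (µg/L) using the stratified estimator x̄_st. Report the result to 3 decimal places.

N = Σ N_h = 2780. Stratum weights W_h = N_h/N.
x̄_st = (620·8.5 + 560·16.3 + 660·10.5 + 940·32.6) / 2780 = 18.69496

x̄_st ≈ 18.695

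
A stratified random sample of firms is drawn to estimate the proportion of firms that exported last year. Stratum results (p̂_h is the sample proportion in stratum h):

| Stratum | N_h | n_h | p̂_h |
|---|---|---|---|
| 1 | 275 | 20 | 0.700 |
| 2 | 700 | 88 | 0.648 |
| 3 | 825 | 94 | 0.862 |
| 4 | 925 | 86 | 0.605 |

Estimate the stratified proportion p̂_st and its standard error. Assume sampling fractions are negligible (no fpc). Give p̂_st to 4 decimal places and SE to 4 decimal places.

N = 2725; stratum weights W_h = N_h/N.
p̂_st = Σ W_h p̂_h = (275·0.700 + 700·0.648 + 825·0.862 + 925·0.605)/2725 = 0.70344
V̂(p̂_st) = Σ W_h² p̂_h(1−p̂_h)/(n_h−1):
  stratum 1: (275/2725)²·0.700·0.300/19 = 0.000112564
  stratum 2: (700/2725)²·0.648·0.352/87 = 0.000173006
  stratum 3: (825/2725)²·0.862·0.138/93 = 0.000117241
  stratum 4: (925/2725)²·0.605·0.395/85 = 0.000323954
V̂(p̂_st) = 0.000726765; SE = √V̂ = 0.0269586

p̂_st ≈ 0.7034, SE ≈ 0.0270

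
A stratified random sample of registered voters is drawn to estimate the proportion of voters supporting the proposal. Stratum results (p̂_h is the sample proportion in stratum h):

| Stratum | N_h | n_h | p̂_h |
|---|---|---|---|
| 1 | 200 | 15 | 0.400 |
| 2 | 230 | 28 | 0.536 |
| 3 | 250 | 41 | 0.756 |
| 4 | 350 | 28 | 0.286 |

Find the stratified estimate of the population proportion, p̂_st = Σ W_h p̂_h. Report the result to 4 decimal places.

N = 1030; stratum weights W_h = N_h/N.
p̂_st = Σ W_h p̂_h = (200·0.400 + 230·0.536 + 250·0.756 + 350·0.286)/1030 = 0.47804

p̂_st ≈ 0.4780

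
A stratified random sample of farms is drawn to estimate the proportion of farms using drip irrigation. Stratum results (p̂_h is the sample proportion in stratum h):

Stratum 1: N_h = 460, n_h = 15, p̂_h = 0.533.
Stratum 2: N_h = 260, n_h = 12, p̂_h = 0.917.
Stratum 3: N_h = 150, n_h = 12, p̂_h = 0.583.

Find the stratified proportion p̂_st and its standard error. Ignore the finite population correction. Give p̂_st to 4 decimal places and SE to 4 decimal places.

p̂_st ≈ 0.6564, SE ≈ 0.0790

N = 870; stratum weights W_h = N_h/N.
p̂_st = Σ W_h p̂_h = (460·0.533 + 260·0.917 + 150·0.583)/870 = 0.65638
V̂(p̂_st) = Σ W_h² p̂_h(1−p̂_h)/(n_h−1):
  stratum 1: (460/870)²·0.533·0.467/14 = 0.00497042
  stratum 2: (260/870)²·0.917·0.083/11 = 0.000617964
  stratum 3: (150/870)²·0.583·0.417/11 = 0.000656986
V̂(p̂_st) = 0.00624537; SE = √V̂ = 0.0790277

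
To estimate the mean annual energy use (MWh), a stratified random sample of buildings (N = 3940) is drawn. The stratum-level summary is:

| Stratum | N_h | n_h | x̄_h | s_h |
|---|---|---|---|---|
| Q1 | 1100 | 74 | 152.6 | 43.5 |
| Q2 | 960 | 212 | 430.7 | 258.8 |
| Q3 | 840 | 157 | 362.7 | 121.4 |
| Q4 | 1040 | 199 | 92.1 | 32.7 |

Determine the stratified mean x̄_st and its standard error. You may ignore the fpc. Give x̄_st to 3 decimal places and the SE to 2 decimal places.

x̄_st = Σ W_h x̄_h = (1100·152.6 + 960·430.7 + 840·362.7 + 1040·92.1)/3940 = 249.18376
V̂(x̄_st) = Σ W_h² s_h²/n_h, with W_h = N_h/N and N = 3940:
  stratum Q1: (1100/3940)²·43.5²/74 = 1.99315
  stratum Q2: (960/3940)²·258.8²/212 = 18.7561
  stratum Q3: (840/3940)²·121.4²/157 = 4.26682
  stratum Q4: (1040/3940)²·32.7²/199 = 0.374383
V̂(x̄_st) = 25.3905
SE(x̄_st) = √25.3905 = 5.03889

x̄_st ≈ 249.184, SE ≈ 5.04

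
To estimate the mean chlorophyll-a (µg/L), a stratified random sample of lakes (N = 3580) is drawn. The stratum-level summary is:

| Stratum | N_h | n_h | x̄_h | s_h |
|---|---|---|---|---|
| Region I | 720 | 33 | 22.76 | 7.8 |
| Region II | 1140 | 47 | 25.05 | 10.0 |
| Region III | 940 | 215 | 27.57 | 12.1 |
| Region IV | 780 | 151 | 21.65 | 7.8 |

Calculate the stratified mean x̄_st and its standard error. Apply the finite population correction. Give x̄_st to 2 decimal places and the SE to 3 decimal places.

x̄_st = Σ W_h x̄_h = (720·22.76 + 1140·25.05 + 940·27.57 + 780·21.65)/3580 = 24.51034
V̂(x̄_st) = Σ W_h² (1 − n_h/N_h) s_h²/n_h, with W_h = N_h/N and N = 3580:
  stratum Region I: (720/3580)²·(1 − 33/720)·7.8²/33 = 0.0711539
  stratum Region II: (1140/3580)²·(1 − 47/1140)·10.0²/47 = 0.206853
  stratum Region III: (940/3580)²·(1 − 215/940)·12.1²/215 = 0.0362103
  stratum Region IV: (780/3580)²·(1 − 151/780)·7.8²/151 = 0.0154238
V̂(x̄_st) = 0.329641
SE(x̄_st) = √0.329641 = 0.574143

x̄_st ≈ 24.51, SE ≈ 0.574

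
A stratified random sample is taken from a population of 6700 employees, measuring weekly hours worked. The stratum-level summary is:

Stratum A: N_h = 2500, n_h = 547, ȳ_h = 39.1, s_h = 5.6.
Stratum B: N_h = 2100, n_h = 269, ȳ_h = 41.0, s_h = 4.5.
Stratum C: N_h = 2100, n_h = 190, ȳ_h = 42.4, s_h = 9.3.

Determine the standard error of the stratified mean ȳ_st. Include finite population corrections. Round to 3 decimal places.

SE(ȳ_st) ≈ 0.231

V̂(ȳ_st) = Σ W_h² (1 − n_h/N_h) s_h²/n_h, with W_h = N_h/N and N = 6700:
  stratum A: (2500/6700)²·(1 − 547/2500)·5.6²/547 = 0.00623564
  stratum B: (2100/6700)²·(1 − 269/2100)·4.5²/269 = 0.00644809
  stratum C: (2100/6700)²·(1 − 190/2100)·9.3²/190 = 0.0406739
V̂(ȳ_st) = 0.0533576
SE(ȳ_st) = √0.0533576 = 0.230993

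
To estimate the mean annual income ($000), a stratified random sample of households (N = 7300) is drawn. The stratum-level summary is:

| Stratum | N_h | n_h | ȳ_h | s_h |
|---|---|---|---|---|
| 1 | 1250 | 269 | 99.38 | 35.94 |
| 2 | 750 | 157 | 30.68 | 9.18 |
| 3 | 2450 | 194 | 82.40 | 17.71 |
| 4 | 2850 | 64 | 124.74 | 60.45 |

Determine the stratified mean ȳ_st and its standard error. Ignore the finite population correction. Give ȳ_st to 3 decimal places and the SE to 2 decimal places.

ȳ_st = Σ W_h ȳ_h = (1250·99.38 + 750·30.68 + 2450·82.40 + 2850·124.74)/7300 = 96.52384
V̂(ȳ_st) = Σ W_h² s_h²/n_h, with W_h = N_h/N and N = 7300:
  stratum 1: (1250/7300)²·35.94²/269 = 0.140792
  stratum 2: (750/7300)²·9.18²/157 = 0.00566582
  stratum 3: (2450/7300)²·17.71²/194 = 0.182105
  stratum 4: (2850/7300)²·60.45²/64 = 8.70275
V̂(ȳ_st) = 9.03132
SE(ȳ_st) = √9.03132 = 3.00521

ȳ_st ≈ 96.524, SE ≈ 3.01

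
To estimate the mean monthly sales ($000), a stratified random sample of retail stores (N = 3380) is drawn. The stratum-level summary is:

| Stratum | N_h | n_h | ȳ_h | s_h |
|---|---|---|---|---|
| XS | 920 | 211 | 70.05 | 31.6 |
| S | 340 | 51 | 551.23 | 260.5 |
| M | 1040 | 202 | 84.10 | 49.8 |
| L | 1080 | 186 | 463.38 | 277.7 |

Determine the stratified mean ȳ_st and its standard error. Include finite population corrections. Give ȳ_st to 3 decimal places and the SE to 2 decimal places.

ȳ_st ≈ 248.455, SE ≈ 6.91

ȳ_st = Σ W_h ȳ_h = (920·70.05 + 340·551.23 + 1040·84.10 + 1080·463.38)/3380 = 248.45521
V̂(ȳ_st) = Σ W_h² (1 − n_h/N_h) s_h²/n_h, with W_h = N_h/N and N = 3380:
  stratum XS: (920/3380)²·(1 − 211/920)·31.6²/211 = 0.270204
  stratum S: (340/3380)²·(1 − 51/340)·260.5²/51 = 11.4443
  stratum M: (1040/3380)²·(1 − 202/1040)·49.8²/202 = 0.936594
  stratum L: (1080/3380)²·(1 − 186/1080)·277.7²/186 = 35.0402
V̂(ȳ_st) = 47.6913
SE(ȳ_st) = √47.6913 = 6.90589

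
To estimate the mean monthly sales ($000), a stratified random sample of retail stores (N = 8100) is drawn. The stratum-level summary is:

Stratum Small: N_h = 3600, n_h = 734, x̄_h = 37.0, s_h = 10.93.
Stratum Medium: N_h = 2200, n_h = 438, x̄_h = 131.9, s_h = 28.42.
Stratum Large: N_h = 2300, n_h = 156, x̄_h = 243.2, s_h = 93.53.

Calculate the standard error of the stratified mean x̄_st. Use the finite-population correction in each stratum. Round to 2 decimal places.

V̂(x̄_st) = Σ W_h² (1 − n_h/N_h) s_h²/n_h, with W_h = N_h/N and N = 8100:
  stratum Small: (3600/8100)²·(1 − 734/3600)·10.93²/734 = 0.0255949
  stratum Medium: (2200/8100)²·(1 − 438/2200)·28.42²/438 = 0.108951
  stratum Large: (2300/8100)²·(1 − 156/2300)·93.53²/156 = 4.21463
V̂(x̄_st) = 4.34918
SE(x̄_st) = √4.34918 = 2.08547

SE(x̄_st) ≈ 2.09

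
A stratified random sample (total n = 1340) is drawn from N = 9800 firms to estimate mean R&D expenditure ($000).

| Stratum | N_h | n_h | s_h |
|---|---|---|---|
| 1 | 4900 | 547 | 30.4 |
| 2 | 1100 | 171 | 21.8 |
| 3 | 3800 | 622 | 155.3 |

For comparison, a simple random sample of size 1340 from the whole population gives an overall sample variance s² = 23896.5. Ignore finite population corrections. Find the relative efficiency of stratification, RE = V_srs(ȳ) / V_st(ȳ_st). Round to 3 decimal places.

V̂(ȳ_st) = Σ W_h² s_h²/n_h, with W_h = N_h/N and N = 9800:
  stratum 1: (4900/9800)²·30.4²/547 = 0.422377
  stratum 2: (1100/9800)²·21.8²/171 = 0.0350147
  stratum 3: (3800/9800)²·155.3²/622 = 5.82999
V_st = 6.28738
V_srs = s²/n = 23896.5/1340 = 17.8332
Relative efficiency = V_srs / V_st = 17.8332/6.28738 = 2.8364

RE ≈ 2.836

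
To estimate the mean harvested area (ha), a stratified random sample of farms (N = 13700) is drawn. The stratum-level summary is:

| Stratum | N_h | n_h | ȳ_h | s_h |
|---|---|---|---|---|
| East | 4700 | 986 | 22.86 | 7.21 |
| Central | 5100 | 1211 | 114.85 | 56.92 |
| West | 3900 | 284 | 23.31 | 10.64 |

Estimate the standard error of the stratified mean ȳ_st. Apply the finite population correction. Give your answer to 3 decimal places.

V̂(ȳ_st) = Σ W_h² (1 − n_h/N_h) s_h²/n_h, with W_h = N_h/N and N = 13700:
  stratum East: (4700/13700)²·(1 − 986/4700)·7.21²/986 = 0.00490334
  stratum Central: (5100/13700)²·(1 − 1211/5100)·56.92²/1211 = 0.282717
  stratum West: (3900/13700)²·(1 − 284/3900)·10.64²/284 = 0.0299514
V̂(ȳ_st) = 0.317572
SE(ȳ_st) = √0.317572 = 0.563535

SE(ȳ_st) ≈ 0.564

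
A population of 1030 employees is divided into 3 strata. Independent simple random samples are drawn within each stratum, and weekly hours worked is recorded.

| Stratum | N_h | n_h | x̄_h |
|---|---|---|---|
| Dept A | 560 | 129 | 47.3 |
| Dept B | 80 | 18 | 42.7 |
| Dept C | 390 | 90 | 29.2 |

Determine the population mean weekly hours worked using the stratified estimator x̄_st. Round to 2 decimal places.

N = Σ N_h = 1030. Stratum weights W_h = N_h/N.
x̄_st = (560·47.3 + 80·42.7 + 390·29.2) / 1030 = 40.0893

x̄_st ≈ 40.09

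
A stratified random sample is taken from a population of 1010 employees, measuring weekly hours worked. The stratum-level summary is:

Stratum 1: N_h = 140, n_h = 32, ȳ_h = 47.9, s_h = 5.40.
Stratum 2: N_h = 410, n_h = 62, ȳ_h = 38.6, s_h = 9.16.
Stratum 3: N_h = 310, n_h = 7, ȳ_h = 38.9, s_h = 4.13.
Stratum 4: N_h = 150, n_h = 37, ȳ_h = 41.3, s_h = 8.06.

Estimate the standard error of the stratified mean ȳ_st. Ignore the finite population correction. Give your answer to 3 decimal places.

V̂(ȳ_st) = Σ W_h² s_h²/n_h, with W_h = N_h/N and N = 1010:
  stratum 1: (140/1010)²·5.40²/32 = 0.0175086
  stratum 2: (410/1010)²·9.16²/62 = 0.22301
  stratum 3: (310/1010)²·4.13²/7 = 0.229553
  stratum 4: (150/1010)²·8.06²/37 = 0.0387265
V̂(ȳ_st) = 0.508798
SE(ȳ_st) = √0.508798 = 0.713301

SE(ȳ_st) ≈ 0.713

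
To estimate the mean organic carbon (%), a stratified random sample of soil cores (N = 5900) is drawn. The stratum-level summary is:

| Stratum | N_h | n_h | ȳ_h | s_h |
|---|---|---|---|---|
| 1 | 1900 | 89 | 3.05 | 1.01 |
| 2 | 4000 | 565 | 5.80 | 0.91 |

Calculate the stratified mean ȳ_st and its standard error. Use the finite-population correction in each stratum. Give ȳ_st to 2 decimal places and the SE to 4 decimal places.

ȳ_st ≈ 4.91, SE ≈ 0.0414

ȳ_st = Σ W_h ȳ_h = (1900·3.05 + 4000·5.80)/5900 = 4.91441
V̂(ȳ_st) = Σ W_h² (1 − n_h/N_h) s_h²/n_h, with W_h = N_h/N and N = 5900:
  stratum 1: (1900/5900)²·(1 − 89/1900)·1.01²/89 = 0.00113298
  stratum 2: (4000/5900)²·(1 − 565/4000)·0.91²/565 = 0.000578518
V̂(ȳ_st) = 0.00171149
SE(ȳ_st) = √0.00171149 = 0.0413702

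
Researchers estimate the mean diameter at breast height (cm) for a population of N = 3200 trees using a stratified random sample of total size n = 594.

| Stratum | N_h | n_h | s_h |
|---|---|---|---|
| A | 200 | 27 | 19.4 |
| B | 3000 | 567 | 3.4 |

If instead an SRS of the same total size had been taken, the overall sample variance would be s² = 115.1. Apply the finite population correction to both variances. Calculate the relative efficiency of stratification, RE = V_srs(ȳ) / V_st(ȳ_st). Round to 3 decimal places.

RE ≈ 2.560

V̂(ȳ_st) = Σ W_h² (1 − n_h/N_h) s_h²/n_h, with W_h = N_h/N and N = 3200:
  stratum A: (200/3200)²·(1 − 27/200)·19.4²/27 = 0.0470995
  stratum B: (3000/3200)²·(1 − 567/3000)·3.4²/567 = 0.0145324
V_st = 0.0616319
V_srs = (1 − 594/3200)·115.1/594 = 0.157802
Relative efficiency = V_srs / V_st = 0.157802/0.0616319 = 2.5604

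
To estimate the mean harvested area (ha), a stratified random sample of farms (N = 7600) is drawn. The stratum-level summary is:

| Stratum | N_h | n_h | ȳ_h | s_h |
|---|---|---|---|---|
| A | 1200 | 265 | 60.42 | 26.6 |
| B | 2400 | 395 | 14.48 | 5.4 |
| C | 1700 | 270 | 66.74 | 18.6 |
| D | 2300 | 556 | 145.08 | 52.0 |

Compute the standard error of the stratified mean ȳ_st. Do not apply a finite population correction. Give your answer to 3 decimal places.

V̂(ȳ_st) = Σ W_h² s_h²/n_h, with W_h = N_h/N and N = 7600:
  stratum A: (1200/7600)²·26.6²/265 = 0.066566
  stratum B: (2400/7600)²·5.4²/395 = 0.00736183
  stratum C: (1700/7600)²·18.6²/270 = 0.064111
  stratum D: (2300/7600)²·52.0²/556 = 0.44541
V̂(ȳ_st) = 0.583449
SE(ȳ_st) = √0.583449 = 0.763839

SE(ȳ_st) ≈ 0.764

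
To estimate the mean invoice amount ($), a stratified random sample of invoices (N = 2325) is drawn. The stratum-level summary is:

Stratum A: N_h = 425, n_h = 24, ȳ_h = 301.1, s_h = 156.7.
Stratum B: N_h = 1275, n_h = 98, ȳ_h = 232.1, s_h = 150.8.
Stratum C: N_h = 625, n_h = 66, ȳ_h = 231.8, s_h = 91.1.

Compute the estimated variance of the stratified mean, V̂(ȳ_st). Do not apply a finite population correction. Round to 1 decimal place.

V̂(ȳ_st) = Σ W_h² s_h²/n_h, with W_h = N_h/N and N = 2325:
  stratum A: (425/2325)²·156.7²/24 = 34.1868
  stratum B: (1275/2325)²·150.8²/98 = 69.7832
  stratum C: (625/2325)²·91.1²/66 = 9.08672
V̂(ȳ_st) = 113.057

V̂(ȳ_st) ≈ 113.1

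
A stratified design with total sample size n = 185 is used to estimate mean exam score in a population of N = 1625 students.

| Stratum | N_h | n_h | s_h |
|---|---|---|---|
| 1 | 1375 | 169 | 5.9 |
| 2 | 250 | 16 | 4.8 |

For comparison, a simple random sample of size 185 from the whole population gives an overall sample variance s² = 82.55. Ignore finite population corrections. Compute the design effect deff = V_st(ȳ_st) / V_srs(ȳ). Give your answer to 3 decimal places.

deff ≈ 0.407

V̂(ȳ_st) = Σ W_h² s_h²/n_h, with W_h = N_h/N and N = 1625:
  stratum 1: (1375/1625)²·5.9²/169 = 0.147474
  stratum 2: (250/1625)²·4.8²/16 = 0.0340828
V_st = 0.181557
V_srs = s²/n = 82.55/185 = 0.446216
deff = V_st / V_srs = 0.181557/0.446216 = 0.4069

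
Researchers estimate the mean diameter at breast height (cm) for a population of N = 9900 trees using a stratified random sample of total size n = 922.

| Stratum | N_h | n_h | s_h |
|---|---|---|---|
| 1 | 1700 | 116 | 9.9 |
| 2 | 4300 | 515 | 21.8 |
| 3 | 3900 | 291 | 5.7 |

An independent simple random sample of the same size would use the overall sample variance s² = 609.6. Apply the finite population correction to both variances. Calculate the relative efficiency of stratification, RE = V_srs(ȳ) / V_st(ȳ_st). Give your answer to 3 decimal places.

V̂(ȳ_st) = Σ W_h² (1 − n_h/N_h) s_h²/n_h, with W_h = N_h/N and N = 9900:
  stratum 1: (1700/9900)²·(1 − 116/1700)·9.9²/116 = 0.0232138
  stratum 2: (4300/9900)²·(1 − 515/4300)·21.8²/515 = 0.153239
  stratum 3: (3900/9900)²·(1 − 291/3900)·5.7²/291 = 0.0160339
V_st = 0.192487
V_srs = (1 − 922/9900)·609.6/922 = 0.599596
Relative efficiency = V_srs / V_st = 0.599596/0.192487 = 3.1150

RE ≈ 3.115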